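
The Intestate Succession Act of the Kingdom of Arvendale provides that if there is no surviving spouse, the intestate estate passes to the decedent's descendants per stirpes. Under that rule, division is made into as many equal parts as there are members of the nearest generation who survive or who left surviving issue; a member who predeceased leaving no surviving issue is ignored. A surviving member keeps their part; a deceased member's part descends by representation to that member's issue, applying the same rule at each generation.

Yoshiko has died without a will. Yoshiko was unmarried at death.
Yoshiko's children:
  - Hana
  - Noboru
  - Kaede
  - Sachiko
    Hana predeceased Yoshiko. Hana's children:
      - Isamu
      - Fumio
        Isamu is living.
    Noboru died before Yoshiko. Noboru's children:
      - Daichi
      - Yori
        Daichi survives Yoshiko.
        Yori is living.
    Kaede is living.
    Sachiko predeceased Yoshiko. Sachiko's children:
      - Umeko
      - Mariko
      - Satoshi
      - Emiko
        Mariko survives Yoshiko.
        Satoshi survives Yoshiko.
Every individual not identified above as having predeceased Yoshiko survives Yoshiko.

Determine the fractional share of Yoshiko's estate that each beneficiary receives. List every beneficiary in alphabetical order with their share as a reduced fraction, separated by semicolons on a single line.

Daichi 1/8; Emiko 1/16; Fumio 1/8; Isamu 1/8; Kaede 1/4; Mariko 1/16; Satoshi 1/16; Umeko 1/16; Yori 1/8

There is no surviving spouse, so the entire estate passes to Yoshiko's descendants per stirpes.
The estate is divided into 4 equal shares of 1/4 among Hana, Noboru, Kaede, Sachiko.
Hana predeceased; the 1/4 allotted to Hana's branch passes to Hana's issue by representation.
The 1/4 is divided into 2 equal shares of 1/8 among Isamu, Fumio.
Isamu is living and takes 1/8.
Fumio is living and takes 1/8.
Noboru predeceased; the 1/4 allotted to Noboru's branch passes to Noboru's issue by representation.
The 1/4 is divided into 2 equal shares of 1/8 among Daichi, Yori.
Daichi is living and takes 1/8.
Yori is living and takes 1/8.
Kaede is living and takes 1/4.
Sachiko predeceased; the 1/4 allotted to Sachiko's branch passes to Sachiko's issue by representation.
The 1/4 is divided into 4 equal shares of 1/16 among Umeko, Mariko, Satoshi, Emiko.
Umeko is living and takes 1/16.
Mariko is living and takes 1/16.
Satoshi is living and takes 1/16.
Emiko is living and takes 1/16.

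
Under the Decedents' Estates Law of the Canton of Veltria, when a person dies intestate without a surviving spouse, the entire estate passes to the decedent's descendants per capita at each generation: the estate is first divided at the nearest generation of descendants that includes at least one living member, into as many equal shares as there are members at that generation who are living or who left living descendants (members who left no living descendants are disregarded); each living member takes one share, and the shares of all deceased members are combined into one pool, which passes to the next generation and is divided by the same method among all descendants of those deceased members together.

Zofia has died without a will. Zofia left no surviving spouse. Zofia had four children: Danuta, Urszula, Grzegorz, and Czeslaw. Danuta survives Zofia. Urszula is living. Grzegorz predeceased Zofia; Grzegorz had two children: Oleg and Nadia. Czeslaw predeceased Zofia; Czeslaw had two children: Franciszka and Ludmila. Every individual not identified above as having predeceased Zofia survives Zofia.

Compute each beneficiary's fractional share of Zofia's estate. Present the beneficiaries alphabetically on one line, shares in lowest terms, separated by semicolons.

There is no surviving spouse, so the entire estate passes to Zofia's descendants per capita at each generation.
At generation 1 (Danuta, Urszula, Grzegorz, Czeslaw) there are 4 shares of (1)/4 = 1/4 each.
Living: Danuta and Urszula — each takes 1/4.
Deceased: Grzegorz and Czeslaw. Their combined 1/2 is pooled and carried to generation 2.
At generation 2 (Oleg, Nadia, Franciszka, Ludmila) there are 4 shares of (1/2)/4 = 1/8 each.
Living: Oleg, Nadia, Franciszka, and Ludmila — each takes 1/8.

Danuta 1/4; Franciszka 1/8; Ludmila 1/8; Nadia 1/8; Oleg 1/8; Urszula 1/4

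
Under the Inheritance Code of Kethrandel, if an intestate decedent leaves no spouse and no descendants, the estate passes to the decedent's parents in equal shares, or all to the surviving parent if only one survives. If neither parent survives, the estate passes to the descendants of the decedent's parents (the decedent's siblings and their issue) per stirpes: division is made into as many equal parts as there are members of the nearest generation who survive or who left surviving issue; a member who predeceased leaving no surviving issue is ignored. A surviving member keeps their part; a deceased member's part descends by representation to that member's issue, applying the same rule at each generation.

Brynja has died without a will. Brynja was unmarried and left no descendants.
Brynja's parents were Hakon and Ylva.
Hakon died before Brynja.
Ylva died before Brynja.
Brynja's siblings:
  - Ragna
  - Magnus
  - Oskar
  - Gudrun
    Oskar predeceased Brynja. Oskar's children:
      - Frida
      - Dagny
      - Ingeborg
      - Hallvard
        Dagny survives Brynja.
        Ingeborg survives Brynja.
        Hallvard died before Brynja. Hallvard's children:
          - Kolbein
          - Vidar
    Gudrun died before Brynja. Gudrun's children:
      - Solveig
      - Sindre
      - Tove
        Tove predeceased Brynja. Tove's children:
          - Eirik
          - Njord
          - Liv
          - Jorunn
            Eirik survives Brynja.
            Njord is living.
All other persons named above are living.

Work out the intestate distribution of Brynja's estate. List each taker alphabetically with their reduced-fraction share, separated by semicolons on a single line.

Neither parent survives and there are no descendants, so the estate passes to Brynja's siblings and their issue per stirpes.
The estate is divided into 4 equal shares of 1/4 among Ragna, Magnus, Oskar, Gudrun.
Ragna is living and takes 1/4.
Magnus is living and takes 1/4.
Oskar predeceased; the 1/4 allotted to Oskar's branch passes to Oskar's issue by representation.
The 1/4 is divided into 4 equal shares of 1/16 among Frida, Dagny, Ingeborg, Hallvard.
Frida is living and takes 1/16.
Dagny is living and takes 1/16.
Ingeborg is living and takes 1/16.
Hallvard predeceased; the 1/16 allotted to Hallvard's branch passes to Hallvard's issue by representation.
The 1/16 is divided into 2 equal shares of 1/32 among Kolbein, Vidar.
Kolbein is living and takes 1/32.
Vidar is living and takes 1/32.
Gudrun predeceased; the 1/4 allotted to Gudrun's branch passes to Gudrun's issue by representation.
The 1/4 is divided into 3 equal shares of 1/12 among Solveig, Sindre, Tove.
Solveig is living and takes 1/12.
Sindre is living and takes 1/12.
Tove predeceased; the 1/12 allotted to Tove's branch passes to Tove's issue by representation.
The 1/12 is divided into 4 equal shares of 1/48 among Eirik, Njord, Liv, Jorunn.
Eirik is living and takes 1/48.
Njord is living and takes 1/48.
Liv is living and takes 1/48.
Jorunn is living and takes 1/48.

Dagny 1/16; Eirik 1/48; Frida 1/16; Ingeborg 1/16; Jorunn 1/48; Kolbein 1/32; Liv 1/48; Magnus 1/4; Njord 1/48; Ragna 1/4; Sindre 1/12; Solveig 1/12; Vidar 1/32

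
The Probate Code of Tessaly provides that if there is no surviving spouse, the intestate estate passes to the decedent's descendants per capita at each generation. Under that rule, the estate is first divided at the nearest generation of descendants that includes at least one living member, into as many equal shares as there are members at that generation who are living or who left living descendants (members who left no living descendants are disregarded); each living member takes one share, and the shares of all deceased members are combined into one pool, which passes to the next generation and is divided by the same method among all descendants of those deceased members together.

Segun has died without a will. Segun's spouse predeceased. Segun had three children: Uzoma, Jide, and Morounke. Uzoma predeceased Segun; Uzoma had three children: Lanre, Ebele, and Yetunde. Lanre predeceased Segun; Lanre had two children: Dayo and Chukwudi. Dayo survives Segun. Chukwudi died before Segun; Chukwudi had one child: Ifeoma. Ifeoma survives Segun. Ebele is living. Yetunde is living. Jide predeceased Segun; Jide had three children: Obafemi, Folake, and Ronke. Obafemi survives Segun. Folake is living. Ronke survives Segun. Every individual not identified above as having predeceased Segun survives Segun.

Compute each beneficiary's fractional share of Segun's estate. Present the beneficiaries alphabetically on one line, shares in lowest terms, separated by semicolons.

There is no surviving spouse, so the entire estate passes to Segun's descendants per capita at each generation.
At generation 1 (Uzoma, Jide, Morounke) there are 3 shares of (1)/3 = 1/3 each.
Living: Morounke — each takes 1/3.
Deceased: Uzoma and Jide. Their combined 2/3 is pooled and carried to generation 2.
At generation 2 (Lanre, Ebele, Yetunde, Obafemi, Folake, Ronke) there are 6 shares of (2/3)/6 = 1/9 each.
Living: Ebele, Yetunde, Obafemi, Folake, and Ronke — each takes 1/9.
Deceased: Lanre. That 1/9 share is carried to generation 3.
At generation 3 (Dayo, Chukwudi) there are 2 shares of (1/9)/2 = 1/18 each.
Living: Dayo — each takes 1/18.
Deceased: Chukwudi. That 1/18 share is carried to generation 4.
At generation 4 (Ifeoma) there are 1 shares of (1/18)/1 = 1/18 each.
Living: Ifeoma — each takes 1/18.

Dayo 1/18; Ebele 1/9; Folake 1/9; Ifeoma 1/18; Morounke 1/3; Obafemi 1/9; Ronke 1/9; Yetunde 1/9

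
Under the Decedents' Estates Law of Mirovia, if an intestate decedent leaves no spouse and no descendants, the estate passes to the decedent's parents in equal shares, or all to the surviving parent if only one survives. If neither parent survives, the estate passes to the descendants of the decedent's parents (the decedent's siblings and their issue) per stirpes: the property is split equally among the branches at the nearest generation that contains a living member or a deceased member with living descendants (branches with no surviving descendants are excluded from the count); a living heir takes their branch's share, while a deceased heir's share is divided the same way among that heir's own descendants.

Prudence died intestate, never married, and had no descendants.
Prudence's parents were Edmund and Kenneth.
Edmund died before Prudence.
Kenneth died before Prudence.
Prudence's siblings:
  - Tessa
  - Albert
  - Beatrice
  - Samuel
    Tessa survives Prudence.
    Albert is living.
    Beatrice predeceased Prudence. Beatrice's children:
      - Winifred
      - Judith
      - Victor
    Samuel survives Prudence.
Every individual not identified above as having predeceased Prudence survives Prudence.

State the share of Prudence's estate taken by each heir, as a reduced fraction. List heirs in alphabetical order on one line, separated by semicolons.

Neither parent survives and there are no descendants, so the estate passes to Prudence's siblings and their issue per stirpes.
The estate is divided into 4 equal shares of 1/4 among Tessa, Albert, Beatrice, Samuel.
Tessa is living and takes 1/4.
Albert is living and takes 1/4.
Beatrice predeceased; the 1/4 allotted to Beatrice's branch passes to Beatrice's issue by representation.
The 1/4 is divided into 3 equal shares of 1/12 among Winifred, Judith, Victor.
Winifred is living and takes 1/12.
Judith is living and takes 1/12.
Victor is living and takes 1/12.
Samuel is living and takes 1/4.

Albert 1/4; Judith 1/12; Samuel 1/4; Tessa 1/4; Victor 1/12; Winifred 1/12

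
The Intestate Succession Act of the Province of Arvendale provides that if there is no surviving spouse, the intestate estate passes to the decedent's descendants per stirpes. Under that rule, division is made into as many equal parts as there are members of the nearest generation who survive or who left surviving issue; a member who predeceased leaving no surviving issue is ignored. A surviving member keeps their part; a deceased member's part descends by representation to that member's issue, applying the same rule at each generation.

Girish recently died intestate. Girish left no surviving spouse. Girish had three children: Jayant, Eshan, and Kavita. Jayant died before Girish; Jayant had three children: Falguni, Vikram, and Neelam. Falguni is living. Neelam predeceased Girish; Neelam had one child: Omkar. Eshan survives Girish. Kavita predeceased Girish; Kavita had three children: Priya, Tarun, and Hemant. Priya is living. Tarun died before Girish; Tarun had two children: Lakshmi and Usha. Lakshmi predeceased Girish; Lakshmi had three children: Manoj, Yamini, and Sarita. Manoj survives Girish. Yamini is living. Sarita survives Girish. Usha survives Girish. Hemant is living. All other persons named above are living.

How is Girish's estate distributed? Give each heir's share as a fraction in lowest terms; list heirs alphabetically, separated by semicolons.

Eshan 1/3; Falguni 1/9; Hemant 1/9; Manoj 1/54; Omkar 1/9; Priya 1/9; Sarita 1/54; Usha 1/18; Vikram 1/9; Yamini 1/54

There is no surviving spouse, so the entire estate passes to Girish's descendants per stirpes.
The estate is divided into 3 equal shares of 1/3 among Jayant, Eshan, Kavita.
Jayant predeceased; the 1/3 allotted to Jayant's branch passes to Jayant's issue by representation.
The 1/3 is divided into 3 equal shares of 1/9 among Falguni, Vikram, Neelam.
Falguni is living and takes 1/9.
Vikram is living and takes 1/9.
Neelam predeceased; the 1/9 allotted to Neelam's branch passes to Neelam's issue by representation.
Omkar is the sole taker at this level and receives the full 1/9.
Eshan is living and takes 1/3.
Kavita predeceased; the 1/3 allotted to Kavita's branch passes to Kavita's issue by representation.
The 1/3 is divided into 3 equal shares of 1/9 among Priya, Tarun, Hemant.
Priya is living and takes 1/9.
Tarun predeceased; the 1/9 allotted to Tarun's branch passes to Tarun's issue by representation.
The 1/9 is divided into 2 equal shares of 1/18 among Lakshmi, Usha.
Lakshmi predeceased; the 1/18 allotted to Lakshmi's branch passes to Lakshmi's issue by representation.
The 1/18 is divided into 3 equal shares of 1/54 among Manoj, Yamini, Sarita.
Manoj is living and takes 1/54.
Yamini is living and takes 1/54.
Sarita is living and takes 1/54.
Usha is living and takes 1/18.
Hemant is living and takes 1/9.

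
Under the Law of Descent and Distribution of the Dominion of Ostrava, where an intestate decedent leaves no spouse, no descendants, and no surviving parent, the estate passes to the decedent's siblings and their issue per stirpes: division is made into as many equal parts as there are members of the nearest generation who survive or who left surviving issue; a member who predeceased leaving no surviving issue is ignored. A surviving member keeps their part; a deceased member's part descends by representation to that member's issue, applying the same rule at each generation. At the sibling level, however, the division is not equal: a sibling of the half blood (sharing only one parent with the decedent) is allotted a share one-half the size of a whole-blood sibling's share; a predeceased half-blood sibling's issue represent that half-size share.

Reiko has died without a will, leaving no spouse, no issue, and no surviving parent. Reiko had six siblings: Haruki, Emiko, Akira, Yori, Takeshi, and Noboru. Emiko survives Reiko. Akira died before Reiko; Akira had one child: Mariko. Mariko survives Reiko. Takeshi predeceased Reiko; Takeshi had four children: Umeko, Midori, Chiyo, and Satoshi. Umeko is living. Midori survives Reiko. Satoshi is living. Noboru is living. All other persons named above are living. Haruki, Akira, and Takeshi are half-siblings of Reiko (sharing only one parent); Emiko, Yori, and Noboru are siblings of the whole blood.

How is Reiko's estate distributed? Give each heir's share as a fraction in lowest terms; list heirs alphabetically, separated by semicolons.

No spouse, descendants, or parent survives, so the estate passes to Reiko's siblings per stirpes.
Half-blood siblings count for one-half the weight of whole-blood siblings at the initial division.
Dividing 1 in proportion to weights (total weight 9/2): Haruki (weight 1/2) → 1/9; Emiko (weight 1) → 2/9; Akira (weight 1/2) → 1/9; Yori (weight 1) → 2/9; Takeshi (weight 1/2) → 1/9; Noboru (weight 1) → 2/9.
Haruki is living and takes 1/9.
Emiko is living and takes 2/9.
Akira predeceased; the 1/9 allotted to Akira's branch passes to Akira's issue by representation.
Mariko is the sole taker at this level and receives the full 1/9.
Yori is living and takes 2/9.
Takeshi predeceased; the 1/9 allotted to Takeshi's branch passes to Takeshi's issue by representation.
The 1/9 is divided into 4 equal shares of 1/36 among Umeko, Midori, Chiyo, Satoshi.
Umeko is living and takes 1/36.
Midori is living and takes 1/36.
Chiyo is living and takes 1/36.
Satoshi is living and takes 1/36.
Noboru is living and takes 2/9.

Chiyo 1/36; Emiko 2/9; Haruki 1/9; Mariko 1/9; Midori 1/36; Noboru 2/9; Satoshi 1/36; Umeko 1/36; Yori 2/9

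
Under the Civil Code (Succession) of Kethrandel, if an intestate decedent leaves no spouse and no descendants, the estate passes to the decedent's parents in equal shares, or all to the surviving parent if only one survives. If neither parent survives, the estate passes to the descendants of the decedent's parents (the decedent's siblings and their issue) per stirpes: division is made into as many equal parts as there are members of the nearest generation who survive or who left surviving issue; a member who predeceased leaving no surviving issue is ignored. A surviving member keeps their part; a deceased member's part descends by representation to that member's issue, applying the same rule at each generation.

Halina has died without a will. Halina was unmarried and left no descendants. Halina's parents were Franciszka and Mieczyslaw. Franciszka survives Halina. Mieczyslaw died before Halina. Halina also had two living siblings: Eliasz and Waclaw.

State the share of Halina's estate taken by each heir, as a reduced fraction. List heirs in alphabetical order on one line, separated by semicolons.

Franciszka 1

Only one parent, Franciszka, survives, so Franciszka takes the entire estate. The siblings take nothing because a surviving parent has priority.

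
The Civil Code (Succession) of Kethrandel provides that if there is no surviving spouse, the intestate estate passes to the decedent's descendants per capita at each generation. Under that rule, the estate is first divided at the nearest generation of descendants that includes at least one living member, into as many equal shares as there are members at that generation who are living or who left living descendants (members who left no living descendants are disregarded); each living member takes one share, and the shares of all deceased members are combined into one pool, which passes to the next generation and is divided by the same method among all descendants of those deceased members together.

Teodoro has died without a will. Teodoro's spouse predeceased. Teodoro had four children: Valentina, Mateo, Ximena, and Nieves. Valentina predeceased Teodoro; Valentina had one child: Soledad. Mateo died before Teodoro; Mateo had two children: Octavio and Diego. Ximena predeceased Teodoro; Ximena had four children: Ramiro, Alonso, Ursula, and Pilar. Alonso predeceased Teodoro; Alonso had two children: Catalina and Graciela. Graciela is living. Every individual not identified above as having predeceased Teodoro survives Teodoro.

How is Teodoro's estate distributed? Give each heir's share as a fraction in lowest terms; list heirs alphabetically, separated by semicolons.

There is no surviving spouse, so the entire estate passes to Teodoro's descendants per capita at each generation.
At generation 1 (Valentina, Mateo, Ximena, Nieves) there are 4 shares of (1)/4 = 1/4 each.
Living: Nieves — each takes 1/4.
Deceased: Valentina, Mateo, and Ximena. Their combined 3/4 is pooled and carried to generation 2.
At generation 2 (Soledad, Octavio, Diego, Ramiro, Alonso, Ursula, Pilar) there are 7 shares of (3/4)/7 = 3/28 each.
Living: Soledad, Octavio, Diego, Ramiro, Ursula, and Pilar — each takes 3/28.
Deceased: Alonso. That 3/28 share is carried to generation 3.
At generation 3 (Catalina, Graciela) there are 2 shares of (3/28)/2 = 3/56 each.
Living: Catalina and Graciela — each takes 3/56.

Catalina 3/56; Diego 3/28; Graciela 3/56; Nieves 1/4; Octavio 3/28; Pilar 3/28; Ramiro 3/28; Soledad 3/28; Ursula 3/28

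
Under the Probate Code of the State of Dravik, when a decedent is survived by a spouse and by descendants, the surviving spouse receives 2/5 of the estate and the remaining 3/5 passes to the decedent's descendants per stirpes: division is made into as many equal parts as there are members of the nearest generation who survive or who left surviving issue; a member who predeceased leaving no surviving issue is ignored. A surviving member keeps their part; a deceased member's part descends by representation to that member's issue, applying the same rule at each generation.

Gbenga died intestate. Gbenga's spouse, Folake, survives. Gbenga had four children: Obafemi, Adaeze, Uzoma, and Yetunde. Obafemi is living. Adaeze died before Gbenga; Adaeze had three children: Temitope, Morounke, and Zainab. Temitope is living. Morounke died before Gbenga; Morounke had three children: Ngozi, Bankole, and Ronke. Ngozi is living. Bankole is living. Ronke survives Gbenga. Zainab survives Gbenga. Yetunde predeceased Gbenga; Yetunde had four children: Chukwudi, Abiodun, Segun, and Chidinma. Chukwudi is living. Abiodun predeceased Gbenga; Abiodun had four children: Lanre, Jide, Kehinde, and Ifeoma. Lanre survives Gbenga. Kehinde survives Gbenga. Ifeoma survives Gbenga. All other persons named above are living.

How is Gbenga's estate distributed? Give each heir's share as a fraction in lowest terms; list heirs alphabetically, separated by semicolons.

Bankole 1/60; Chidinma 3/80; Chukwudi 3/80; Folake 2/5; Ifeoma 3/320; Jide 3/320; Kehinde 3/320; Lanre 3/320; Ngozi 1/60; Obafemi 3/20; Ronke 1/60; Segun 3/80; Temitope 1/20; Uzoma 3/20; Zainab 1/20

Folake, as surviving spouse, takes 2/5.
The remaining 3/5 passes to Gbenga's descendants per stirpes.
The 3/5 is divided into 4 equal shares of 3/20 among Obafemi, Adaeze, Uzoma, Yetunde.
Obafemi is living and takes 3/20.
Adaeze predeceased; the 3/20 allotted to Adaeze's branch passes to Adaeze's issue by representation.
The 3/20 is divided into 3 equal shares of 1/20 among Temitope, Morounke, Zainab.
Temitope is living and takes 1/20.
Morounke predeceased; the 1/20 allotted to Morounke's branch passes to Morounke's issue by representation.
The 1/20 is divided into 3 equal shares of 1/60 among Ngozi, Bankole, Ronke.
Ngozi is living and takes 1/60.
Bankole is living and takes 1/60.
Ronke is living and takes 1/60.
Zainab is living and takes 1/20.
Uzoma is living and takes 3/20.
Yetunde predeceased; the 3/20 allotted to Yetunde's branch passes to Yetunde's issue by representation.
The 3/20 is divided into 4 equal shares of 3/80 among Chukwudi, Abiodun, Segun, Chidinma.
Chukwudi is living and takes 3/80.
Abiodun predeceased; the 3/80 allotted to Abiodun's branch passes to Abiodun's issue by representation.
The 3/80 is divided into 4 equal shares of 3/320 among Lanre, Jide, Kehinde, Ifeoma.
Lanre is living and takes 3/320.
Jide is living and takes 3/320.
Kehinde is living and takes 3/320.
Ifeoma is living and takes 3/320.
Segun is living and takes 3/80.
Chidinma is living and takes 3/80.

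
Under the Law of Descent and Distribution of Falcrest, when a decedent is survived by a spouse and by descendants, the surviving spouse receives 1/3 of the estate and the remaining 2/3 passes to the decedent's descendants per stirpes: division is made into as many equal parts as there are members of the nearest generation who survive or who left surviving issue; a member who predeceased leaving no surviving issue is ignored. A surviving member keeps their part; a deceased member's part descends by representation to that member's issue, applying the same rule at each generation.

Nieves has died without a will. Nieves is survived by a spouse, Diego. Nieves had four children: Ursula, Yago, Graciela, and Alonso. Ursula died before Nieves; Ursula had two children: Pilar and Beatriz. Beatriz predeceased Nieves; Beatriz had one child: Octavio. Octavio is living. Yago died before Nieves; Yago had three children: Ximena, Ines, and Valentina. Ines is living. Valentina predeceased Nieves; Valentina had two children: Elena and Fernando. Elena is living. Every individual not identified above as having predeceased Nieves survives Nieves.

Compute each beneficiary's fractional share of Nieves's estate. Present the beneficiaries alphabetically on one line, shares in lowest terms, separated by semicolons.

Diego, as surviving spouse, takes 1/3.
The remaining 2/3 passes to Nieves's descendants per stirpes.
The 2/3 is divided into 4 equal shares of 1/6 among Ursula, Yago, Graciela, Alonso.
Ursula predeceased; the 1/6 allotted to Ursula's branch passes to Ursula's issue by representation.
The 1/6 is divided into 2 equal shares of 1/12 among Pilar, Beatriz.
Pilar is living and takes 1/12.
Beatriz predeceased; the 1/12 allotted to Beatriz's branch passes to Beatriz's issue by representation.
Octavio is the sole taker at this level and receives the full 1/12.
Yago predeceased; the 1/6 allotted to Yago's branch passes to Yago's issue by representation.
The 1/6 is divided into 3 equal shares of 1/18 among Ximena, Ines, Valentina.
Ximena is living and takes 1/18.
Ines is living and takes 1/18.
Valentina predeceased; the 1/18 allotted to Valentina's branch passes to Valentina's issue by representation.
The 1/18 is divided into 2 equal shares of 1/36 among Elena, Fernando.
Elena is living and takes 1/36.
Fernando is living and takes 1/36.
Graciela is living and takes 1/6.
Alonso is living and takes 1/6.

Alonso 1/6; Diego 1/3; Elena 1/36; Fernando 1/36; Graciela 1/6; Ines 1/18; Octavio 1/12; Pilar 1/12; Ximena 1/18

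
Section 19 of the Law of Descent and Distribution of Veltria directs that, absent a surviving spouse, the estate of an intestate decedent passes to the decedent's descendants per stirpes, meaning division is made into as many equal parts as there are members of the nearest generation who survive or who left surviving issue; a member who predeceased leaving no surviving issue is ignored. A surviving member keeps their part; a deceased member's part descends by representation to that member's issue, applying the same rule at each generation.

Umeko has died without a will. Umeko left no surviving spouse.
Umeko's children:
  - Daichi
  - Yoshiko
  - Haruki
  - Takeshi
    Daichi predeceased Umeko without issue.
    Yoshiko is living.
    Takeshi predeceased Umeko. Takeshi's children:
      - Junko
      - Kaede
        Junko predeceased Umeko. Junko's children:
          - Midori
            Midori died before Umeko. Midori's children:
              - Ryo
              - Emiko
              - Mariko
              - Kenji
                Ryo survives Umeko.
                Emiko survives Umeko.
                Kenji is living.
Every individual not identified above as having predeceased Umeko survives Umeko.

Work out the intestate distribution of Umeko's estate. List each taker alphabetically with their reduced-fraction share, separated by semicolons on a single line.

Emiko 1/24; Haruki 1/3; Kaede 1/6; Kenji 1/24; Mariko 1/24; Ryo 1/24; Yoshiko 1/3

There is no surviving spouse, so the entire estate passes to Umeko's descendants per stirpes.
Daichi left no surviving issue, so that branch lapses and is disregarded.
The estate is divided into 3 equal shares of 1/3 among Yoshiko, Haruki, Takeshi.
Yoshiko is living and takes 1/3.
Haruki is living and takes 1/3.
Takeshi predeceased; the 1/3 allotted to Takeshi's branch passes to Takeshi's issue by representation.
The 1/3 is divided into 2 equal shares of 1/6 among Junko, Kaede.
Junko predeceased; the 1/6 allotted to Junko's branch passes to Junko's issue by representation.
Midori's line is the sole branch at this level, so the full 1/6 passes to Midori's issue by representation.
The 1/6 is divided into 4 equal shares of 1/24 among Ryo, Emiko, Mariko, Kenji.
Ryo is living and takes 1/24.
Emiko is living and takes 1/24.
Mariko is living and takes 1/24.
Kenji is living and takes 1/24.
Kaede is living and takes 1/6.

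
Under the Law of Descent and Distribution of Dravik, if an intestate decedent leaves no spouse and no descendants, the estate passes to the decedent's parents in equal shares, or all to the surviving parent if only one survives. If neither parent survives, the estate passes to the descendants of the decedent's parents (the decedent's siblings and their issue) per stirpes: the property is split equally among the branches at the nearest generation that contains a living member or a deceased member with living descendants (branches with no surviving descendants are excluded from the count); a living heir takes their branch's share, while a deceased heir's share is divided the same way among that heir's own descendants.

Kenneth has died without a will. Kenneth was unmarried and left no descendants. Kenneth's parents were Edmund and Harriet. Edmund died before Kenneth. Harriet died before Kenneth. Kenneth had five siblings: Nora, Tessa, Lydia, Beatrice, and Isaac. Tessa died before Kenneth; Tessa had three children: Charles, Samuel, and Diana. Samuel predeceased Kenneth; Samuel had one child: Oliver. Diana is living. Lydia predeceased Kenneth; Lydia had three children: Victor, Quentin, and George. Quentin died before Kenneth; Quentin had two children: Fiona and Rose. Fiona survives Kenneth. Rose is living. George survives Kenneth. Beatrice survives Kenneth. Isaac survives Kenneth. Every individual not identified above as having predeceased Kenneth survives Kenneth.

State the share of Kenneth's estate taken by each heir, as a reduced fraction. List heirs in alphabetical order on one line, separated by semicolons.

Neither parent survives and there are no descendants, so the estate passes to Kenneth's siblings and their issue per stirpes.
The estate is divided into 5 equal shares of 1/5 among Nora, Tessa, Lydia, Beatrice, Isaac.
Nora is living and takes 1/5.
Tessa predeceased; the 1/5 allotted to Tessa's branch passes to Tessa's issue by representation.
The 1/5 is divided into 3 equal shares of 1/15 among Charles, Samuel, Diana.
Charles is living and takes 1/15.
Samuel predeceased; the 1/15 allotted to Samuel's branch passes to Samuel's issue by representation.
Oliver is the sole taker at this level and receives the full 1/15.
Diana is living and takes 1/15.
Lydia predeceased; the 1/5 allotted to Lydia's branch passes to Lydia's issue by representation.
The 1/5 is divided into 3 equal shares of 1/15 among Victor, Quentin, George.
Victor is living and takes 1/15.
Quentin predeceased; the 1/15 allotted to Quentin's branch passes to Quentin's issue by representation.
The 1/15 is divided into 2 equal shares of 1/30 among Fiona, Rose.
Fiona is living and takes 1/30.
Rose is living and takes 1/30.
George is living and takes 1/15.
Beatrice is living and takes 1/5.
Isaac is living and takes 1/5.

Beatrice 1/5; Charles 1/15; Diana 1/15; Fiona 1/30; George 1/15; Isaac 1/5; Nora 1/5; Oliver 1/15; Rose 1/30; Victor 1/15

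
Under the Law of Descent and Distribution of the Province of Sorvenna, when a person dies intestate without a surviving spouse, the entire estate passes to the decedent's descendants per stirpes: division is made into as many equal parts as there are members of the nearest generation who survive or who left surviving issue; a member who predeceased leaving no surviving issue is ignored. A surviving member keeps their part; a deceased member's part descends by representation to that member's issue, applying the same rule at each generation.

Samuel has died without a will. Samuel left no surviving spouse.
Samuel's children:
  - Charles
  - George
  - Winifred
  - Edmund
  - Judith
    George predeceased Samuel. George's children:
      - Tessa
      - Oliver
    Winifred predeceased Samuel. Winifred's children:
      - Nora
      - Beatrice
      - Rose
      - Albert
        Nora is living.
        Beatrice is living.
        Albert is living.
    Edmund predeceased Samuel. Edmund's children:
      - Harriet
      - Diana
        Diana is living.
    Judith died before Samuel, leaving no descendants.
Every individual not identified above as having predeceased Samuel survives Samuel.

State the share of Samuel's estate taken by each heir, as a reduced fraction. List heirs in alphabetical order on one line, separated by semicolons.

There is no surviving spouse, so the entire estate passes to Samuel's descendants per stirpes.
Judith left no surviving issue, so that branch lapses and is disregarded.
The estate is divided into 4 equal shares of 1/4 among Charles, George, Winifred, Edmund.
Charles is living and takes 1/4.
George predeceased; the 1/4 allotted to George's branch passes to George's issue by representation.
The 1/4 is divided into 2 equal shares of 1/8 among Tessa, Oliver.
Tessa is living and takes 1/8.
Oliver is living and takes 1/8.
Winifred predeceased; the 1/4 allotted to Winifred's branch passes to Winifred's issue by representation.
The 1/4 is divided into 4 equal shares of 1/16 among Nora, Beatrice, Rose, Albert.
Nora is living and takes 1/16.
Beatrice is living and takes 1/16.
Rose is living and takes 1/16.
Albert is living and takes 1/16.
Edmund predeceased; the 1/4 allotted to Edmund's branch passes to Edmund's issue by representation.
The 1/4 is divided into 2 equal shares of 1/8 among Harriet, Diana.
Harriet is living and takes 1/8.
Diana is living and takes 1/8.

Albert 1/16; Beatrice 1/16; Charles 1/4; Diana 1/8; Harriet 1/8; Nora 1/16; Oliver 1/8; Rose 1/16; Tessa 1/8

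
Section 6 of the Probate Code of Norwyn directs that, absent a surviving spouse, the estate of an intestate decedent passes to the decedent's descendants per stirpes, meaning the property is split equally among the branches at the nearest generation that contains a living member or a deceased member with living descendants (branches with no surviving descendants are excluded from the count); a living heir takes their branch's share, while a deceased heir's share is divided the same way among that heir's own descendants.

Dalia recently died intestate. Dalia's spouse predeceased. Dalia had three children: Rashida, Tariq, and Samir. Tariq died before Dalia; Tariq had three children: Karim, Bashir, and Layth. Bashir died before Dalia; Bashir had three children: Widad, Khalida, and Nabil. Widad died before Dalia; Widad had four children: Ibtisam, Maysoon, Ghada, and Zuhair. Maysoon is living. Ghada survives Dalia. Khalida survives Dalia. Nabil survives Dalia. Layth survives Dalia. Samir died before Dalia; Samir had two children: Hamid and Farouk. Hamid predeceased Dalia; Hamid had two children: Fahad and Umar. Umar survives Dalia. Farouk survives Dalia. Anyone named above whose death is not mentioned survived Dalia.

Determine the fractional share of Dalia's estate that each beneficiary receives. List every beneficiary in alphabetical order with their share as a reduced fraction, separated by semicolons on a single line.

Fahad 1/12; Farouk 1/6; Ghada 1/108; Ibtisam 1/108; Karim 1/9; Khalida 1/27; Layth 1/9; Maysoon 1/108; Nabil 1/27; Rashida 1/3; Umar 1/12; Zuhair 1/108

There is no surviving spouse, so the entire estate passes to Dalia's descendants per stirpes.
The estate is divided into 3 equal shares of 1/3 among Rashida, Tariq, Samir.
Rashida is living and takes 1/3.
Tariq predeceased; the 1/3 allotted to Tariq's branch passes to Tariq's issue by representation.
The 1/3 is divided into 3 equal shares of 1/9 among Karim, Bashir, Layth.
Karim is living and takes 1/9.
Bashir predeceased; the 1/9 allotted to Bashir's branch passes to Bashir's issue by representation.
The 1/9 is divided into 3 equal shares of 1/27 among Widad, Khalida, Nabil.
Widad predeceased; the 1/27 allotted to Widad's branch passes to Widad's issue by representation.
The 1/27 is divided into 4 equal shares of 1/108 among Ibtisam, Maysoon, Ghada, Zuhair.
Ibtisam is living and takes 1/108.
Maysoon is living and takes 1/108.
Ghada is living and takes 1/108.
Zuhair is living and takes 1/108.
Khalida is living and takes 1/27.
Nabil is living and takes 1/27.
Layth is living and takes 1/9.
Samir predeceased; the 1/3 allotted to Samir's branch passes to Samir's issue by representation.
The 1/3 is divided into 2 equal shares of 1/6 among Hamid, Farouk.
Hamid predeceased; the 1/6 allotted to Hamid's branch passes to Hamid's issue by representation.
The 1/6 is divided into 2 equal shares of 1/12 among Fahad, Umar.
Fahad is living and takes 1/12.
Umar is living and takes 1/12.
Farouk is living and takes 1/6.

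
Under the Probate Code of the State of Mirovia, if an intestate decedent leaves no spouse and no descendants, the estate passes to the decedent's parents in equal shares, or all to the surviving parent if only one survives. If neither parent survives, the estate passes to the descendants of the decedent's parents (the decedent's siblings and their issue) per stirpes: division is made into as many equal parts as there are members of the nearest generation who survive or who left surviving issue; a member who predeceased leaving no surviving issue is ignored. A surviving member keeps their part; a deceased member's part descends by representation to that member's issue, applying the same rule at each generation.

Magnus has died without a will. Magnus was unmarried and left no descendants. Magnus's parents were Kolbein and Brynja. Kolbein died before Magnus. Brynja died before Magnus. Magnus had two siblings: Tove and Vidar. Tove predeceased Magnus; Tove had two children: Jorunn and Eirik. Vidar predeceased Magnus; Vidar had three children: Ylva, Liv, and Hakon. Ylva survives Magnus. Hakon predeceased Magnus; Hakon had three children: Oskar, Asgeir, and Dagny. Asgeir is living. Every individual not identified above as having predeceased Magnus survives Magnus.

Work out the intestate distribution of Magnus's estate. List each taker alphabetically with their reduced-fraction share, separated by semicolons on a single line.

Neither parent survives and there are no descendants, so the estate passes to Magnus's siblings and their issue per stirpes.
The estate is divided into 2 equal shares of 1/2 among Tove, Vidar.
Tove predeceased; the 1/2 allotted to Tove's branch passes to Tove's issue by representation.
The 1/2 is divided into 2 equal shares of 1/4 among Jorunn, Eirik.
Jorunn is living and takes 1/4.
Eirik is living and takes 1/4.
Vidar predeceased; the 1/2 allotted to Vidar's branch passes to Vidar's issue by representation.
The 1/2 is divided into 3 equal shares of 1/6 among Ylva, Liv, Hakon.
Ylva is living and takes 1/6.
Liv is living and takes 1/6.
Hakon predeceased; the 1/6 allotted to Hakon's branch passes to Hakon's issue by representation.
The 1/6 is divided into 3 equal shares of 1/18 among Oskar, Asgeir, Dagny.
Oskar is living and takes 1/18.
Asgeir is living and takes 1/18.
Dagny is living and takes 1/18.

Asgeir 1/18; Dagny 1/18; Eirik 1/4; Jorunn 1/4; Liv 1/6; Oskar 1/18; Ylva 1/6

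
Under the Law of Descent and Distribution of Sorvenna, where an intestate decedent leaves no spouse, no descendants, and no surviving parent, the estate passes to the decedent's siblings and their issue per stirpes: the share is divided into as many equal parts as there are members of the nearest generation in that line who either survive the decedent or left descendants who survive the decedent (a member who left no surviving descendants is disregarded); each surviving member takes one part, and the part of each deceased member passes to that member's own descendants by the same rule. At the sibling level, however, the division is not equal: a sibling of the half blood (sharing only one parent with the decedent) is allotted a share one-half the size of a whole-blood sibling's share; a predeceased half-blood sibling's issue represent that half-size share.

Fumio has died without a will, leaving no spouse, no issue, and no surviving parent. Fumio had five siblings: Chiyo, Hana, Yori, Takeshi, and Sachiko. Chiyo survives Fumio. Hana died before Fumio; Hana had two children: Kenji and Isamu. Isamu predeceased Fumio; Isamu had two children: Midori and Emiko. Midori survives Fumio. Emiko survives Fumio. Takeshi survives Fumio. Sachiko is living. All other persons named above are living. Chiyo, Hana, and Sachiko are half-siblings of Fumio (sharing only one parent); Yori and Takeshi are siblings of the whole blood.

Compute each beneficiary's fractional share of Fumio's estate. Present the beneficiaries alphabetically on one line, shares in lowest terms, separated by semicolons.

No spouse, descendants, or parent survives, so the estate passes to Fumio's siblings per stirpes.
Half-blood siblings count for one-half the weight of whole-blood siblings at the initial division.
Dividing 1 in proportion to weights (total weight 7/2): Chiyo (weight 1/2) → 1/7; Hana (weight 1/2) → 1/7; Yori (weight 1) → 2/7; Takeshi (weight 1) → 2/7; Sachiko (weight 1/2) → 1/7.
Chiyo is living and takes 1/7.
Hana predeceased; the 1/7 allotted to Hana's branch passes to Hana's issue by representation.
The 1/7 is divided into 2 equal shares of 1/14 among Kenji, Isamu.
Kenji is living and takes 1/14.
Isamu predeceased; the 1/14 allotted to Isamu's branch passes to Isamu's issue by representation.
The 1/14 is divided into 2 equal shares of 1/28 among Midori, Emiko.
Midori is living and takes 1/28.
Emiko is living and takes 1/28.
Yori is living and takes 2/7.
Takeshi is living and takes 2/7.
Sachiko is living and takes 1/7.

Chiyo 1/7; Emiko 1/28; Kenji 1/14; Midori 1/28; Sachiko 1/7; Takeshi 2/7; Yori 2/7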